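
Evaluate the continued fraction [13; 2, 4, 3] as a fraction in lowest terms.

Using pₖ = aₖpₖ₋₁ + pₖ₋₂ and qₖ = aₖqₖ₋₁ + qₖ₋₂:
  k=0: a=13, p=13, q=1
  k=1: a=2, p=27, q=2
  k=2: a=4, p=121, q=9
  k=3: a=3, p=390, q=29

390/29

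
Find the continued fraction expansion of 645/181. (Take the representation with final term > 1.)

645 = 3·181 + 102
181 = 1·102 + 79
102 = 1·79 + 23
79 = 3·23 + 10
23 = 2·10 + 3
10 = 3·3 + 1
3 = 3·1 + 0  (stop)
So 645/181 = [3; 1, 1, 3, 2, 3, 3].

[3; 1, 1, 3, 2, 3, 3]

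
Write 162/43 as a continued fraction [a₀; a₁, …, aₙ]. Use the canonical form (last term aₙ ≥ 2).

[3; 1, 3, 3, 3]

162 = 3×43 + 33
43 = 1×33 + 10
33 = 3×10 + 3
10 = 3×3 + 1
3 = 3×1 + 0  (stop)
So 162/43 = [3; 1, 3, 3, 3].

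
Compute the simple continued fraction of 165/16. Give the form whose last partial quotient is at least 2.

165 = 10*16 + 5
16 = 3*5 + 1
5 = 5*1 + 0  (stop)
So 165/16 = [10; 3, 5].

[10; 3, 5]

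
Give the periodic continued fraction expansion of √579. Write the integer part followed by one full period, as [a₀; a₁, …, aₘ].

a₀ = ⌊√579⌋ = 24.
With m₀=0, d₀=1 and mₖ₊₁ = dₖaₖ − mₖ, dₖ₊₁ = (n − mₖ₊₁²)/dₖ, aₖ₊₁ = ⌊(a₀+mₖ₊₁)/dₖ₊₁⌋:
  k=1: m=24, d=3, a=16
  k=2: m=24, d=1, a=48
d=1 and a=2a₀=48 at k=2, so the next step gives (m, d) = (24, 3) again — its k=1 value — and the period has length 2.

[24; 16, 48]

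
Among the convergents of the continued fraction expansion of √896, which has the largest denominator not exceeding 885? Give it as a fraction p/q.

√896 = [29; 1, 13, 1, 58, …] (period length 4).
Convergents:
  p_0/q_0 = 29/1
  p_1/q_1 = 30/1
  p_2/q_2 = 419/14
  p_3/q_3 = 449/15
  p_4/q_4 = 26461/884
  p_5/q_5 = 26910/899
q_4 = 884 ≤ 885 < 899 = q_5, so the answer is 26461/884.

26461/884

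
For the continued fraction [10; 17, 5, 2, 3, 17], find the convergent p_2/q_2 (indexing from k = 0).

865/86

Using pₖ = aₖpₖ₋₁ + pₖ₋₂, qₖ = aₖqₖ₋₁ + qₖ₋₂ (with p₋₁=1, p₋₂=0, q₋₁=0, q₋₂=1):
  k=0: a=10, p=10, q=1
  k=1: a=17, p=171, q=17
  k=2: a=5, p=865, q=86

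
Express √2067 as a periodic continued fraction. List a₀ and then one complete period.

[45; 2, 6, 2, 90]

a₀ = ⌊√2067⌋ = 45.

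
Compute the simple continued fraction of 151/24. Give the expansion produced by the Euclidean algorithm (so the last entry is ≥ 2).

151 = 6·24 + 7
24 = 3·7 + 3
7 = 2·3 + 1
3 = 3·1 + 0  (stop)
So 151/24 = [6; 3, 2, 3].

[6; 3, 2, 3]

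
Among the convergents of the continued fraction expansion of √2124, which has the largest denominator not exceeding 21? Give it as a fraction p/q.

√2124 = [46; 11, 1, 1, 22, 1, 1, 11, 92, …] (period length 8).
Convergents:
  p_0/q_0 = 46/1
  p_1/q_1 = 507/11
  p_2/q_2 = 553/12
  p_3/q_3 = 1060/23
q_2 = 12 ≤ 21 < 23 = q_3, so the answer is 553/12.

553/12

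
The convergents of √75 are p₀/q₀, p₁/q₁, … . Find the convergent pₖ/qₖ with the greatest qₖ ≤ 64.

√75 = [8; 1, 1, 1, 16, …] (period length 4).
Convergents:
  p_0/q_0 = 8/1
  p_1/q_1 = 9/1
  p_2/q_2 = 17/2
  p_3/q_3 = 26/3
  p_4/q_4 = 433/50
  p_5/q_5 = 459/53
  p_6/q_6 = 892/103
q_5 = 53 ≤ 64 < 103 = q_6, so the answer is 459/53.

459/53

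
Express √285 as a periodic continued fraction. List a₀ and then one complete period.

a₀ = ⌊√285⌋ = 16.
With m₀=0, d₀=1 and mₖ₊₁ = dₖaₖ − mₖ, dₖ₊₁ = (n − mₖ₊₁²)/dₖ, aₖ₊₁ = ⌊(a₀+mₖ₊₁)/dₖ₊₁⌋:
  k=1: m=16, d=29, a=1
  k=2: m=13, d=4, a=7
  k=3: m=15, d=15, a=2
  k=4: m=15, d=4, a=7
  k=5: m=13, d=29, a=1
  k=6: m=16, d=1, a=32
d=1 and a=2a₀=32 at k=6, so the next step gives (m, d) = (16, 29) again — its k=1 value — and the period has length 6.

[16; 1, 7, 2, 7, 1, 32]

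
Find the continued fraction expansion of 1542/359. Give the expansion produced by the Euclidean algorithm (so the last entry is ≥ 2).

[4; 3, 2, 1, 1, 2, 2, 3]

1542 = 4*359 + 106
359 = 3*106 + 41
106 = 2*41 + 24
41 = 1*24 + 17
24 = 1*17 + 7
17 = 2*7 + 3
7 = 2*3 + 1
3 = 3*1 + 0  (stop)
So 1542/359 = [4; 3, 2, 1, 1, 2, 2, 3].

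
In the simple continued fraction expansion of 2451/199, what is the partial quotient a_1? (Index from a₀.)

2451 = 12·199 + 63   →  a_0 = 12
199 = 3·63 + 10   →  a_1 = 3

3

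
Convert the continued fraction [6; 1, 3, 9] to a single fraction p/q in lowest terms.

Using pₖ = aₖpₖ₋₁ + pₖ₋₂ and qₖ = aₖqₖ₋₁ + qₖ₋₂:
  k=0: a=6, p=6, q=1
  k=1: a=1, p=7, q=1
  k=2: a=3, p=27, q=4
  k=3: a=9, p=250, q=37

250/37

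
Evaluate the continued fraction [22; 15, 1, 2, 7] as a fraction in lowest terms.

Fold from the inside: start with 7/1.
  2 + 1/7 = 15/7
  1 + 7/15 = 22/15
  15 + 15/22 = 345/22
  22 + 22/345 = 7612/345

7612/345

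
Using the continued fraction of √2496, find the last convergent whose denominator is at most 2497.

√2496 = [49; 1, 23, 1, 98, …] (period length 4).
Convergents:
  p_0/q_0 = 49/1
  p_1/q_1 = 50/1
  p_2/q_2 = 1199/24
  p_3/q_3 = 1249/25
  p_4/q_4 = 123601/2474
  p_5/q_5 = 124850/2499
q_4 = 2474 ≤ 2497 < 2499 = q_5, so the answer is 123601/2474.

123601/2474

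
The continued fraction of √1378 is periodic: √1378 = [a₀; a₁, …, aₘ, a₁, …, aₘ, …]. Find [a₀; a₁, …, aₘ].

[37; 8, 4, 4, 8, 74]

a₀ = ⌊√1378⌋ = 37.
With m₀=0, d₀=1 and mₖ₊₁ = dₖaₖ − mₖ, dₖ₊₁ = (n − mₖ₊₁²)/dₖ, aₖ₊₁ = ⌊(a₀+mₖ₊₁)/dₖ₊₁⌋:
  k=1: m=37, d=9, a=8
  k=2: m=35, d=17, a=4
  k=3: m=33, d=17, a=4
  k=4: m=35, d=9, a=8
  k=5: m=37, d=1, a=74
d=1 and a=2a₀=74 at k=5, so the next step gives (m, d) = (37, 9) again — its k=1 value — and the period has length 5.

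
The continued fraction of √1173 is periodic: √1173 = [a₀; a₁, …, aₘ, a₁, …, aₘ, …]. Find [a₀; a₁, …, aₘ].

[34; 4, 68]

a₀ = ⌊√1173⌋ = 34.
With m₀=0, d₀=1 and mₖ₊₁ = dₖaₖ − mₖ, dₖ₊₁ = (n − mₖ₊₁²)/dₖ, aₖ₊₁ = ⌊(a₀+mₖ₊₁)/dₖ₊₁⌋:
  k=1: m=34, d=17, a=4
  k=2: m=34, d=1, a=68
d=1 and a=2a₀=68 at k=2, so the next step gives (m, d) = (34, 17) again — its k=1 value — and the period has length 2.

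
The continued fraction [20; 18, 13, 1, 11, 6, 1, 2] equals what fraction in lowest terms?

1225762/61119

Fold from the inside: start with 2/1.
  1 + 1/2 = 3/2
  6 + 2/3 = 20/3
  11 + 3/20 = 223/20
  1 + 20/223 = 243/223
  13 + 223/243 = 3382/243
  18 + 243/3382 = 61119/3382
  20 + 3382/61119 = 1225762/61119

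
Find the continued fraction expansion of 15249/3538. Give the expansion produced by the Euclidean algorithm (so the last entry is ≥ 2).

15249 = 4·3538 + 1097
3538 = 3·1097 + 247
1097 = 4·247 + 109
247 = 2·109 + 29
109 = 3·29 + 22
29 = 1·22 + 7
22 = 3·7 + 1
7 = 7·1 + 0  (stop)
So 15249/3538 = [4; 3, 4, 2, 3, 1, 3, 7].

[4; 3, 4, 2, 3, 1, 3, 7]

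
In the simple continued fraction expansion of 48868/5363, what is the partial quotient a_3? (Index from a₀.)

12

48868 = 9·5363 + 601   →  a_0 = 9
5363 = 8·601 + 555   →  a_1 = 8
601 = 1·555 + 46   →  a_2 = 1
555 = 12·46 + 3   →  a_3 = 12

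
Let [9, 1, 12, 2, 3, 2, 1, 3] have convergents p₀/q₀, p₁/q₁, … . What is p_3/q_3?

Using pₖ = aₖpₖ₋₁ + pₖ₋₂, qₖ = aₖqₖ₋₁ + qₖ₋₂ (with p₋₁=1, p₋₂=0, q₋₁=0, q₋₂=1):
  k=0: a=9, p=9, q=1
  k=1: a=1, p=10, q=1
  k=2: a=12, p=129, q=13
  k=3: a=2, p=268, q=27

268/27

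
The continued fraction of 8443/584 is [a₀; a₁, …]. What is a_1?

8443 = 14·584 + 267   →  a_0 = 14
584 = 2·267 + 50   →  a_1 = 2

2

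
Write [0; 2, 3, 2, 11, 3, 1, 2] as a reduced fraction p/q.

Fold from the inside: start with 2/1.
  1 + 1/2 = 3/2
  3 + 2/3 = 11/3
  11 + 3/11 = 124/11
  2 + 11/124 = 259/124
  3 + 124/259 = 901/259
  2 + 259/901 = 2061/901
  0 + 901/2061 = 901/2061

901/2061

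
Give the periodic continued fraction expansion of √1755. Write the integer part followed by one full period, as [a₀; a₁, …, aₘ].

[41; 1, 8, 3, 8, 1, 82]

a₀ = ⌊√1755⌋ = 41.
With m₀=0, d₀=1 and mₖ₊₁ = dₖaₖ − mₖ, dₖ₊₁ = (n − mₖ₊₁²)/dₖ, aₖ₊₁ = ⌊(a₀+mₖ₊₁)/dₖ₊₁⌋:
  k=1: m=41, d=74, a=1
  k=2: m=33, d=9, a=8
  k=3: m=39, d=26, a=3
  k=4: m=39, d=9, a=8
  k=5: m=33, d=74, a=1
  k=6: m=41, d=1, a=82
d=1 and a=2a₀=82 at k=6, so the next step gives (m, d) = (41, 74) again — its k=1 value — and the period has length 6.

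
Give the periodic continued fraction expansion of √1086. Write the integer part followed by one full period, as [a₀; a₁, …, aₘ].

a₀ = ⌊√1086⌋ = 32.
With m₀=0, d₀=1 and mₖ₊₁ = dₖaₖ − mₖ, dₖ₊₁ = (n − mₖ₊₁²)/dₖ, aₖ₊₁ = ⌊(a₀+mₖ₊₁)/dₖ₊₁⌋:
  k=1: m=32, d=62, a=1
  k=2: m=30, d=3, a=20
  k=3: m=30, d=62, a=1
  k=4: m=32, d=1, a=64
d=1 and a=2a₀=64 at k=4, so the next step gives (m, d) = (32, 62) again — its k=1 value — and the period has length 4.

[32; 1, 20, 1, 64]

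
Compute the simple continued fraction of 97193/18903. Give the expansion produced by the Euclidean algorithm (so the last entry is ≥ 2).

[5; 7, 17, 17, 2, 4]

97193 = 5×18903 + 2678
18903 = 7×2678 + 157
2678 = 17×157 + 9
157 = 17×9 + 4
9 = 2×4 + 1
4 = 4×1 + 0  (stop)
So 97193/18903 = [5; 7, 17, 17, 2, 4].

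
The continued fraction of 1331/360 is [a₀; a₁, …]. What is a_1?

1331 = 3·360 + 251   →  a_0 = 3
360 = 1·251 + 109   →  a_1 = 1

1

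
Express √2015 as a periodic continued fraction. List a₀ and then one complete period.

[44; 1, 7, 1, 88]

a₀ = ⌊√2015⌋ = 44.
With m₀=0, d₀=1 and mₖ₊₁ = dₖaₖ − mₖ, dₖ₊₁ = (n − mₖ₊₁²)/dₖ, aₖ₊₁ = ⌊(a₀+mₖ₊₁)/dₖ₊₁⌋:
  k=1: m=44, d=79, a=1
  k=2: m=35, d=10, a=7
  k=3: m=35, d=79, a=1
  k=4: m=44, d=1, a=88
d=1 and a=2a₀=88 at k=4, so the next step gives (m, d) = (44, 79) again — its k=1 value — and the period has length 4.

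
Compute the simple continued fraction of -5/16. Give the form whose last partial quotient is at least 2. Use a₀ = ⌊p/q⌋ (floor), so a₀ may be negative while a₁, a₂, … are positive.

[-1; 1, 2, 5]

-5 = -1*16 + 11
16 = 1*11 + 5
11 = 2*5 + 1
5 = 5*1 + 0  (stop)
So -5/16 = [-1; 1, 2, 5].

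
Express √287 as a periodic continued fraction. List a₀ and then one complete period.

a₀ = ⌊√287⌋ = 16.
With m₀=0, d₀=1 and mₖ₊₁ = dₖaₖ − mₖ, dₖ₊₁ = (n − mₖ₊₁²)/dₖ, aₖ₊₁ = ⌊(a₀+mₖ₊₁)/dₖ₊₁⌋:
  k=1: m=16, d=31, a=1
  k=2: m=15, d=2, a=15
  k=3: m=15, d=31, a=1
  k=4: m=16, d=1, a=32
d=1 and a=2a₀=32 at k=4, so the next step gives (m, d) = (16, 31) again — its k=1 value — and the period has length 4.

[16; 1, 15, 1, 32]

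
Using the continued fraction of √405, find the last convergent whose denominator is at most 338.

6460/321

√405 = [20; 8, 40, …] (period length 2).
Convergents:
  p_0/q_0 = 20/1
  p_1/q_1 = 161/8
  p_2/q_2 = 6460/321
  p_3/q_3 = 51841/2576
q_2 = 321 ≤ 338 < 2576 = q_3, so the answer is 6460/321.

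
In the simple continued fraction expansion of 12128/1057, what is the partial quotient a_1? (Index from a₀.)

12128 = 11·1057 + 501   →  a_0 = 11
1057 = 2·501 + 55   →  a_1 = 2

2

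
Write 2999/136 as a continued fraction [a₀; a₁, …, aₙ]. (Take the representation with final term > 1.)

[22; 19, 2, 3]

2999 = 22*136 + 7
136 = 19*7 + 3
7 = 2*3 + 1
3 = 3*1 + 0  (stop)
So 2999/136 = [22; 19, 2, 3].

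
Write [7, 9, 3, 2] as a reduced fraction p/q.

Fold from the inside: start with 2/1.
  3 + 1/2 = 7/2
  9 + 2/7 = 65/7
  7 + 7/65 = 462/65

462/65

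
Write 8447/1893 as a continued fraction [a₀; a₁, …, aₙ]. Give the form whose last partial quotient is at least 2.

8447 = 4×1893 + 875
1893 = 2×875 + 143
875 = 6×143 + 17
143 = 8×17 + 7
17 = 2×7 + 3
7 = 2×3 + 1
3 = 3×1 + 0  (stop)
So 8447/1893 = [4; 2, 6, 8, 2, 2, 3].

[4; 2, 6, 8, 2, 2, 3]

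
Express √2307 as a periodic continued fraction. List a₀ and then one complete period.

[48; 32, 96]

a₀ = ⌊√2307⌋ = 48.
With m₀=0, d₀=1 and mₖ₊₁ = dₖaₖ − mₖ, dₖ₊₁ = (n − mₖ₊₁²)/dₖ, aₖ₊₁ = ⌊(a₀+mₖ₊₁)/dₖ₊₁⌋:
  k=1: m=48, d=3, a=32
  k=2: m=48, d=1, a=96
d=1 and a=2a₀=96 at k=2, so the next step gives (m, d) = (48, 3) again — its k=1 value — and the period has length 2.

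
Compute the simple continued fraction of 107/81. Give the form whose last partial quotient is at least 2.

[1; 3, 8, 1, 2]

107 = 1·81 + 26
81 = 3·26 + 3
26 = 8·3 + 2
3 = 1·2 + 1
2 = 2·1 + 0  (stop)
So 107/81 = [1; 3, 8, 1, 2].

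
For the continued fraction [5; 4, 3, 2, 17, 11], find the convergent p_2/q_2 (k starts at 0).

Using pₖ = aₖpₖ₋₁ + pₖ₋₂, qₖ = aₖqₖ₋₁ + qₖ₋₂ (with p₋₁=1, p₋₂=0, q₋₁=0, q₋₂=1):
  k=0: a=5, p=5, q=1
  k=1: a=4, p=21, q=4
  k=2: a=3, p=68, q=13

68/13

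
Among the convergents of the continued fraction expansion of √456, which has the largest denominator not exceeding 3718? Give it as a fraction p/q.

√456 = [21; 2, 1, 4, 1, 2, 42, …] (period length 6).
Convergents:
  p_0/q_0 = 21/1
  p_1/q_1 = 43/2
  p_2/q_2 = 64/3
  p_3/q_3 = 299/14
  p_4/q_4 = 363/17
  p_5/q_5 = 1025/48
  p_6/q_6 = 43413/2033
  p_7/q_7 = 87851/4114
q_6 = 2033 ≤ 3718 < 4114 = q_7, so the answer is 43413/2033.

43413/2033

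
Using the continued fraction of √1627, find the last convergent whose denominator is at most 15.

√1627 = [40; 2, 1, 39, 1, 2, 80, …] (period length 6).
Convergents:
  p_0/q_0 = 40/1
  p_1/q_1 = 81/2
  p_2/q_2 = 121/3
  p_3/q_3 = 4800/119
q_2 = 3 ≤ 15 < 119 = q_3, so the answer is 121/3.

121/3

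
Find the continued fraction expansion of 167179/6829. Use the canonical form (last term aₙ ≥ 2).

[24; 2, 12, 2, 14, 9]

167179 = 24*6829 + 3283
6829 = 2*3283 + 263
3283 = 12*263 + 127
263 = 2*127 + 9
127 = 14*9 + 1
9 = 9*1 + 0  (stop)
So 167179/6829 = [24; 2, 12, 2, 14, 9].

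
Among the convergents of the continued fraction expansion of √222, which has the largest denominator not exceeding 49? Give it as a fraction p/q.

√222 = [14; 1, 8, 1, 28, …] (period length 4).
Convergents:
  p_0/q_0 = 14/1
  p_1/q_1 = 15/1
  p_2/q_2 = 134/9
  p_3/q_3 = 149/10
  p_4/q_4 = 4306/289
q_3 = 10 ≤ 49 < 289 = q_4, so the answer is 149/10.

149/10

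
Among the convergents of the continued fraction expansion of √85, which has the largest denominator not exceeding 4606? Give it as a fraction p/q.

√85 = [9; 4, 1, 1, 4, 18, …] (period length 5).
Convergents:
  p_0/q_0 = 9/1
  p_1/q_1 = 37/4
  p_2/q_2 = 46/5
  p_3/q_3 = 83/9
  p_4/q_4 = 378/41
  p_5/q_5 = 6887/747
  p_6/q_6 = 27926/3029
  p_7/q_7 = 34813/3776
  p_8/q_8 = 62739/6805
q_7 = 3776 ≤ 4606 < 6805 = q_8, so the answer is 34813/3776.

34813/3776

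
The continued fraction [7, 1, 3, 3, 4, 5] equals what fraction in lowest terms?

Using pₖ = aₖpₖ₋₁ + pₖ₋₂ and qₖ = aₖqₖ₋₁ + qₖ₋₂:
  k=0: a=7, p=7, q=1
  k=1: a=1, p=8, q=1
  k=2: a=3, p=31, q=4
  k=3: a=3, p=101, q=13
  k=4: a=4, p=435, q=56
  k=5: a=5, p=2276, q=293

2276/293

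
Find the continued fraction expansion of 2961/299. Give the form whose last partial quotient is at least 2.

[9; 1, 9, 3, 4, 2]

2961 = 9*299 + 270
299 = 1*270 + 29
270 = 9*29 + 9
29 = 3*9 + 2
9 = 4*2 + 1
2 = 2*1 + 0  (stop)
So 2961/299 = [9; 1, 9, 3, 4, 2].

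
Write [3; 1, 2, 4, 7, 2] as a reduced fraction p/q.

742/201

Using pₖ = aₖpₖ₋₁ + pₖ₋₂ and qₖ = aₖqₖ₋₁ + qₖ₋₂:
  k=0: a=3, p=3, q=1
  k=1: a=1, p=4, q=1
  k=2: a=2, p=11, q=3
  k=3: a=4, p=48, q=13
  k=4: a=7, p=347, q=94
  k=5: a=2, p=742, q=201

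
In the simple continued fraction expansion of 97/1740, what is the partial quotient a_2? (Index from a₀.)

1

97 = 0·1740 + 97   →  a_0 = 0
1740 = 17·97 + 91   →  a_1 = 17
97 = 1·91 + 6   →  a_2 = 1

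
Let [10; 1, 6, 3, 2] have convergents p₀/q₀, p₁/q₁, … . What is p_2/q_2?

76/7

Using pₖ = aₖpₖ₋₁ + pₖ₋₂, qₖ = aₖqₖ₋₁ + qₖ₋₂ (with p₋₁=1, p₋₂=0, q₋₁=0, q₋₂=1):
  k=0: a=10, p=10, q=1
  k=1: a=1, p=11, q=1
  k=2: a=6, p=76, q=7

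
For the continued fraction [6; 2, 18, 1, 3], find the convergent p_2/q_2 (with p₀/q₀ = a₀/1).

Using pₖ = aₖpₖ₋₁ + pₖ₋₂, qₖ = aₖqₖ₋₁ + qₖ₋₂ (with p₋₁=1, p₋₂=0, q₋₁=0, q₋₂=1):
  k=0: a=6, p=6, q=1
  k=1: a=2, p=13, q=2
  k=2: a=18, p=240, q=37

240/37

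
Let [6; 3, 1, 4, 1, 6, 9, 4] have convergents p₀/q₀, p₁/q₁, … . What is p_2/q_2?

Using pₖ = aₖpₖ₋₁ + pₖ₋₂, qₖ = aₖqₖ₋₁ + qₖ₋₂ (with p₋₁=1, p₋₂=0, q₋₁=0, q₋₂=1):
  k=0: a=6, p=6, q=1
  k=1: a=3, p=19, q=3
  k=2: a=1, p=25, q=4

25/4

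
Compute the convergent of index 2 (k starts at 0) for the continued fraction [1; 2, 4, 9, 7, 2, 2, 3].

Using pₖ = aₖpₖ₋₁ + pₖ₋₂, qₖ = aₖqₖ₋₁ + qₖ₋₂ (with p₋₁=1, p₋₂=0, q₋₁=0, q₋₂=1):
  k=0: a=1, p=1, q=1
  k=1: a=2, p=3, q=2
  k=2: a=4, p=13, q=9

13/9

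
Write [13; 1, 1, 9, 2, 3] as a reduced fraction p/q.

1880/139

Fold from the inside: start with 3/1.
  2 + 1/3 = 7/3
  9 + 3/7 = 66/7
  1 + 7/66 = 73/66
  1 + 66/73 = 139/73
  13 + 73/139 = 1880/139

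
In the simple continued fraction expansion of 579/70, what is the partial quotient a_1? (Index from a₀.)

579 = 8·70 + 19   →  a_0 = 8
70 = 3·19 + 13   →  a_1 = 3

3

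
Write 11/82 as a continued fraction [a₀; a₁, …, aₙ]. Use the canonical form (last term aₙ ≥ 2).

11 = 0*82 + 11
82 = 7*11 + 5
11 = 2*5 + 1
5 = 5*1 + 0  (stop)
So 11/82 = [0; 7, 2, 5].

[0; 7, 2, 5]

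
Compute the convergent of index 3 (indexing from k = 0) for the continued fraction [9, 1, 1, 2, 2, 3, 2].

Using pₖ = aₖpₖ₋₁ + pₖ₋₂, qₖ = aₖqₖ₋₁ + qₖ₋₂ (with p₋₁=1, p₋₂=0, q₋₁=0, q₋₂=1):
  k=0: a=9, p=9, q=1
  k=1: a=1, p=10, q=1
  k=2: a=1, p=19, q=2
  k=3: a=2, p=48, q=5

48/5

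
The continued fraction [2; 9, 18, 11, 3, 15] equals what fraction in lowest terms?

180098/85337

Fold from the inside: start with 15/1.
  3 + 1/15 = 46/15
  11 + 15/46 = 521/46
  18 + 46/521 = 9424/521
  9 + 521/9424 = 85337/9424
  2 + 9424/85337 = 180098/85337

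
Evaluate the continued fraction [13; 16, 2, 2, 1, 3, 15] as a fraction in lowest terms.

Using pₖ = aₖpₖ₋₁ + pₖ₋₂ and qₖ = aₖqₖ₋₁ + qₖ₋₂:
  k=0: a=13, p=13, q=1
  k=1: a=16, p=209, q=16
  k=2: a=2, p=431, q=33
  k=3: a=2, p=1071, q=82
  k=4: a=1, p=1502, q=115
  k=5: a=3, p=5577, q=427
  k=6: a=15, p=85157, q=6520

85157/6520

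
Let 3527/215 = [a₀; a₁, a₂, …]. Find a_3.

3527 = 16·215 + 87   →  a_0 = 16
215 = 2·87 + 41   →  a_1 = 2
87 = 2·41 + 5   →  a_2 = 2
41 = 8·5 + 1   →  a_3 = 8

8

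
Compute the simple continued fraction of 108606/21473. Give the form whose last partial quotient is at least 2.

[5; 17, 3, 3, 3, 18, 2]

108606 = 5*21473 + 1241
21473 = 17*1241 + 376
1241 = 3*376 + 113
376 = 3*113 + 37
113 = 3*37 + 2
37 = 18*2 + 1
2 = 2*1 + 0  (stop)
So 108606/21473 = [5; 17, 3, 3, 3, 18, 2].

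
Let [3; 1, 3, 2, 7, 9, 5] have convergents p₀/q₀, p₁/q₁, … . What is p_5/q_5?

2311/612

Using pₖ = aₖpₖ₋₁ + pₖ₋₂, qₖ = aₖqₖ₋₁ + qₖ₋₂ (with p₋₁=1, p₋₂=0, q₋₁=0, q₋₂=1):
  k=0: a=3, p=3, q=1
  k=1: a=1, p=4, q=1
  k=2: a=3, p=15, q=4
  k=3: a=2, p=34, q=9
  k=4: a=7, p=253, q=67
  k=5: a=9, p=2311, q=612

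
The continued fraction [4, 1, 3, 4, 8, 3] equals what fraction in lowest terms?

2082/437

Fold from the inside: start with 3/1.
  8 + 1/3 = 25/3
  4 + 3/25 = 103/25
  3 + 25/103 = 334/103
  1 + 103/334 = 437/334
  4 + 334/437 = 2082/437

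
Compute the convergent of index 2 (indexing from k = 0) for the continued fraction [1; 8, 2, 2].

Using pₖ = aₖpₖ₋₁ + pₖ₋₂, qₖ = aₖqₖ₋₁ + qₖ₋₂ (with p₋₁=1, p₋₂=0, q₋₁=0, q₋₂=1):
  k=0: a=1, p=1, q=1
  k=1: a=8, p=9, q=8
  k=2: a=2, p=19, q=17

19/17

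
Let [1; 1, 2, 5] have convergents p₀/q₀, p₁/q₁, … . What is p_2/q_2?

5/3

Using pₖ = aₖpₖ₋₁ + pₖ₋₂, qₖ = aₖqₖ₋₁ + qₖ₋₂ (with p₋₁=1, p₋₂=0, q₋₁=0, q₋₂=1):
  k=0: a=1, p=1, q=1
  k=1: a=1, p=2, q=1
  k=2: a=2, p=5, q=3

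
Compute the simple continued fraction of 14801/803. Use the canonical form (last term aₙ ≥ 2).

[18; 2, 3, 5, 2, 4, 2]

14801 = 18×803 + 347
803 = 2×347 + 109
347 = 3×109 + 20
109 = 5×20 + 9
20 = 2×9 + 2
9 = 4×2 + 1
2 = 2×1 + 0  (stop)
So 14801/803 = [18; 2, 3, 5, 2, 4, 2].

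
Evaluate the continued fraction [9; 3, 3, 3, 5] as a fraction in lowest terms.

1628/175

Fold from the inside: start with 5/1.
  3 + 1/5 = 16/5
  3 + 5/16 = 53/16
  3 + 16/53 = 175/53
  9 + 53/175 = 1628/175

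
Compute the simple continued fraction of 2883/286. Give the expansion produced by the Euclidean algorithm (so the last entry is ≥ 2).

2883 = 10·286 + 23
286 = 12·23 + 10
23 = 2·10 + 3
10 = 3·3 + 1
3 = 3·1 + 0  (stop)
So 2883/286 = [10; 12, 2, 3, 3].

[10; 12, 2, 3, 3]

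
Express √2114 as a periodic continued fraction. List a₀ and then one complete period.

a₀ = ⌊√2114⌋ = 45.
With m₀=0, d₀=1 and mₖ₊₁ = dₖaₖ − mₖ, dₖ₊₁ = (n − mₖ₊₁²)/dₖ, aₖ₊₁ = ⌊(a₀+mₖ₊₁)/dₖ₊₁⌋:
  k=1: m=45, d=89, a=1
  k=2: m=44, d=2, a=44
  k=3: m=44, d=89, a=1
  k=4: m=45, d=1, a=90
d=1 and a=2a₀=90 at k=4, so the next step gives (m, d) = (45, 89) again — its k=1 value — and the period has length 4.

[45; 1, 44, 1, 90]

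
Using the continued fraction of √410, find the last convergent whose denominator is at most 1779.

13121/648

√410 = [20; 4, 40, …] (period length 2).
Convergents:
  p_0/q_0 = 20/1
  p_1/q_1 = 81/4
  p_2/q_2 = 3260/161
  p_3/q_3 = 13121/648
  p_4/q_4 = 528100/26081
q_3 = 648 ≤ 1779 < 26081 = q_4, so the answer is 13121/648.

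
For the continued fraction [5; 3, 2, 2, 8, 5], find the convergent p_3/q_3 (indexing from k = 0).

Using pₖ = aₖpₖ₋₁ + pₖ₋₂, qₖ = aₖqₖ₋₁ + qₖ₋₂ (with p₋₁=1, p₋₂=0, q₋₁=0, q₋₂=1):
  k=0: a=5, p=5, q=1
  k=1: a=3, p=16, q=3
  k=2: a=2, p=37, q=7
  k=3: a=2, p=90, q=17

90/17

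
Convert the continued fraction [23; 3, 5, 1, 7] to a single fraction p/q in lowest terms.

Using pₖ = aₖpₖ₋₁ + pₖ₋₂ and qₖ = aₖqₖ₋₁ + qₖ₋₂:
  k=0: a=23, p=23, q=1
  k=1: a=3, p=70, q=3
  k=2: a=5, p=373, q=16
  k=3: a=1, p=443, q=19
  k=4: a=7, p=3474, q=149

3474/149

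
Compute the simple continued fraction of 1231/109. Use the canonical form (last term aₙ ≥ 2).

1231 = 11*109 + 32
109 = 3*32 + 13
32 = 2*13 + 6
13 = 2*6 + 1
6 = 6*1 + 0  (stop)
So 1231/109 = [11; 3, 2, 2, 6].

[11; 3, 2, 2, 6]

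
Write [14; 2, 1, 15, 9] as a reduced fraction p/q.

6109/426

Fold from the inside: start with 9/1.
  15 + 1/9 = 136/9
  1 + 9/136 = 145/136
  2 + 136/145 = 426/145
  14 + 145/426 = 6109/426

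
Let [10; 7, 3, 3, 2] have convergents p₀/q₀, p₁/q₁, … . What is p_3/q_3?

740/73

Using pₖ = aₖpₖ₋₁ + pₖ₋₂, qₖ = aₖqₖ₋₁ + qₖ₋₂ (with p₋₁=1, p₋₂=0, q₋₁=0, q₋₂=1):
  k=0: a=10, p=10, q=1
  k=1: a=7, p=71, q=7
  k=2: a=3, p=223, q=22
  k=3: a=3, p=740, q=73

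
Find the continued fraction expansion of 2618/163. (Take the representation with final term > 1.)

[16; 16, 3, 3]

2618 = 16×163 + 10
163 = 16×10 + 3
10 = 3×3 + 1
3 = 3×1 + 0  (stop)
So 2618/163 = [16; 16, 3, 3].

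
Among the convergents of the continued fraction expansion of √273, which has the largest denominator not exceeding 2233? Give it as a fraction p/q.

√273 = [16; 1, 1, 10, 1, 1, 32, …] (period length 6).
Convergents:
  p_0/q_0 = 16/1
  p_1/q_1 = 17/1
  p_2/q_2 = 33/2
  p_3/q_3 = 347/21
  p_4/q_4 = 380/23
  p_5/q_5 = 727/44
  p_6/q_6 = 23644/1431
  p_7/q_7 = 24371/1475
  p_8/q_8 = 48015/2906
q_7 = 1475 ≤ 2233 < 2906 = q_8, so the answer is 24371/1475.

24371/1475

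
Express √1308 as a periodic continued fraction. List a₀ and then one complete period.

[36; 6, 72]

a₀ = ⌊√1308⌋ = 36.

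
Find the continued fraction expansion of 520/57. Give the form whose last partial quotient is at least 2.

520 = 9*57 + 7
57 = 8*7 + 1
7 = 7*1 + 0  (stop)
So 520/57 = [9; 8, 7].

[9; 8, 7]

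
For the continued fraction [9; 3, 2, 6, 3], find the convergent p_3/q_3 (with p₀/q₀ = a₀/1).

418/45

Using pₖ = aₖpₖ₋₁ + pₖ₋₂, qₖ = aₖqₖ₋₁ + qₖ₋₂ (with p₋₁=1, p₋₂=0, q₋₁=0, q₋₂=1):
  k=0: a=9, p=9, q=1
  k=1: a=3, p=28, q=3
  k=2: a=2, p=65, q=7
  k=3: a=6, p=418, q=45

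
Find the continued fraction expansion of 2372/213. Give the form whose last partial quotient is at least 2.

2372 = 11*213 + 29
213 = 7*29 + 10
29 = 2*10 + 9
10 = 1*9 + 1
9 = 9*1 + 0  (stop)
So 2372/213 = [11; 7, 2, 1, 9].

[11; 7, 2, 1, 9]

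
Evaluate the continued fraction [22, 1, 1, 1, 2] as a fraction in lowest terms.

181/8

Fold from the inside: start with 2/1.
  1 + 1/2 = 3/2
  1 + 2/3 = 5/3
  1 + 3/5 = 8/5
  22 + 5/8 = 181/8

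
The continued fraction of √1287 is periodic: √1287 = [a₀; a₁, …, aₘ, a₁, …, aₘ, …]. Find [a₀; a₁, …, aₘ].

[35; 1, 6, 1, 70]

a₀ = ⌊√1287⌋ = 35.
With m₀=0, d₀=1 and mₖ₊₁ = dₖaₖ − mₖ, dₖ₊₁ = (n − mₖ₊₁²)/dₖ, aₖ₊₁ = ⌊(a₀+mₖ₊₁)/dₖ₊₁⌋:
  k=1: m=35, d=62, a=1
  k=2: m=27, d=9, a=6
  k=3: m=27, d=62, a=1
  k=4: m=35, d=1, a=70
d=1 and a=2a₀=70 at k=4, so the next step gives (m, d) = (35, 62) again — its k=1 value — and the period has length 4.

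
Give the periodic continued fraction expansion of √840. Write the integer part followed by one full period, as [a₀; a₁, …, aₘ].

[28; 1, 56]

a₀ = ⌊√840⌋ = 28.
With m₀=0, d₀=1 and mₖ₊₁ = dₖaₖ − mₖ, dₖ₊₁ = (n − mₖ₊₁²)/dₖ, aₖ₊₁ = ⌊(a₀+mₖ₊₁)/dₖ₊₁⌋:
  k=1: m=28, d=56, a=1
  k=2: m=28, d=1, a=56
d=1 and a=2a₀=56 at k=2, so the next step gives (m, d) = (28, 56) again — its k=1 value — and the period has length 2.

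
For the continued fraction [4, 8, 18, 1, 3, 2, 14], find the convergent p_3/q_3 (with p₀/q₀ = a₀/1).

631/153

Using pₖ = aₖpₖ₋₁ + pₖ₋₂, qₖ = aₖqₖ₋₁ + qₖ₋₂ (with p₋₁=1, p₋₂=0, q₋₁=0, q₋₂=1):
  k=0: a=4, p=4, q=1
  k=1: a=8, p=33, q=8
  k=2: a=18, p=598, q=145
  k=3: a=1, p=631, q=153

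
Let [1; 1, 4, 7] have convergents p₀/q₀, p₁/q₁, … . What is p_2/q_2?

Using pₖ = aₖpₖ₋₁ + pₖ₋₂, qₖ = aₖqₖ₋₁ + qₖ₋₂ (with p₋₁=1, p₋₂=0, q₋₁=0, q₋₂=1):
  k=0: a=1, p=1, q=1
  k=1: a=1, p=2, q=1
  k=2: a=4, p=9, q=5

9/5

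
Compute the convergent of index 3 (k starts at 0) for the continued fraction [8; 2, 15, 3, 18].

806/95

Using pₖ = aₖpₖ₋₁ + pₖ₋₂, qₖ = aₖqₖ₋₁ + qₖ₋₂ (with p₋₁=1, p₋₂=0, q₋₁=0, q₋₂=1):
  k=0: a=8, p=8, q=1
  k=1: a=2, p=17, q=2
  k=2: a=15, p=263, q=31
  k=3: a=3, p=806, q=95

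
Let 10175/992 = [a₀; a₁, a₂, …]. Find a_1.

3

10175 = 10·992 + 255   →  a_0 = 10
992 = 3·255 + 227   →  a_1 = 3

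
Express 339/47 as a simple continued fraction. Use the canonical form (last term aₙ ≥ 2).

339 = 7×47 + 10
47 = 4×10 + 7
10 = 1×7 + 3
7 = 2×3 + 1
3 = 3×1 + 0  (stop)
So 339/47 = [7; 4, 1, 2, 3].

[7; 4, 1, 2, 3]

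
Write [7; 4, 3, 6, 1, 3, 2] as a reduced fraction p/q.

Using pₖ = aₖpₖ₋₁ + pₖ₋₂ and qₖ = aₖqₖ₋₁ + qₖ₋₂:
  k=0: a=7, p=7, q=1
  k=1: a=4, p=29, q=4
  k=2: a=3, p=94, q=13
  k=3: a=6, p=593, q=82
  k=4: a=1, p=687, q=95
  k=5: a=3, p=2654, q=367
  k=6: a=2, p=5995, q=829

5995/829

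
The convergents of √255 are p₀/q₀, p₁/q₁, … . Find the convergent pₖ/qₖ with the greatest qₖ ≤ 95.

√255 = [15; 1, 30, …] (period length 2).
Convergents:
  p_0/q_0 = 15/1
  p_1/q_1 = 16/1
  p_2/q_2 = 495/31
  p_3/q_3 = 511/32
  p_4/q_4 = 15825/991
q_3 = 32 ≤ 95 < 991 = q_4, so the answer is 511/32.

511/32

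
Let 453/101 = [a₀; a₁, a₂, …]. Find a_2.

453 = 4·101 + 49   →  a_0 = 4
101 = 2·49 + 3   →  a_1 = 2
49 = 16·3 + 1   →  a_2 = 16

16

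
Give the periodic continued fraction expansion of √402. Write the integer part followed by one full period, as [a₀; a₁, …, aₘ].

a₀ = ⌊√402⌋ = 20.
With m₀=0, d₀=1 and mₖ₊₁ = dₖaₖ − mₖ, dₖ₊₁ = (n − mₖ₊₁²)/dₖ, aₖ₊₁ = ⌊(a₀+mₖ₊₁)/dₖ₊₁⌋:
  k=1: m=20, d=2, a=20
  k=2: m=20, d=1, a=40
d=1 and a=2a₀=40 at k=2, so the next step gives (m, d) = (20, 2) again — its k=1 value — and the period has length 2.

[20; 20, 40]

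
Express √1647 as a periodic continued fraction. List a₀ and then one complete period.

[40; 1, 1, 2, 1, 1, 80]

a₀ = ⌊√1647⌋ = 40.
With m₀=0, d₀=1 and mₖ₊₁ = dₖaₖ − mₖ, dₖ₊₁ = (n − mₖ₊₁²)/dₖ, aₖ₊₁ = ⌊(a₀+mₖ₊₁)/dₖ₊₁⌋:
  k=1: m=40, d=47, a=1
  k=2: m=7, d=34, a=1
  k=3: m=27, d=27, a=2
  k=4: m=27, d=34, a=1
  k=5: m=7, d=47, a=1
  k=6: m=40, d=1, a=80
d=1 and a=2a₀=80 at k=6, so the next step gives (m, d) = (40, 47) again — its k=1 value — and the period has length 6.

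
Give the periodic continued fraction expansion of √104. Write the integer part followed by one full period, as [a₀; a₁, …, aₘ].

[10; 5, 20]

a₀ = ⌊√104⌋ = 10.
With m₀=0, d₀=1 and mₖ₊₁ = dₖaₖ − mₖ, dₖ₊₁ = (n − mₖ₊₁²)/dₖ, aₖ₊₁ = ⌊(a₀+mₖ₊₁)/dₖ₊₁⌋:
  k=1: m=10, d=4, a=5
  k=2: m=10, d=1, a=20
d=1 and a=2a₀=20 at k=2, so the next step gives (m, d) = (10, 4) again — its k=1 value — and the period has length 2.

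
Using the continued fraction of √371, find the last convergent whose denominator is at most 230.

√371 = [19; 3, 1, 4, 1, 3, 38, …] (period length 6).
Convergents:
  p_0/q_0 = 19/1
  p_1/q_1 = 58/3
  p_2/q_2 = 77/4
  p_3/q_3 = 366/19
  p_4/q_4 = 443/23
  p_5/q_5 = 1695/88
  p_6/q_6 = 64853/3367
q_5 = 88 ≤ 230 < 3367 = q_6, so the answer is 1695/88.

1695/88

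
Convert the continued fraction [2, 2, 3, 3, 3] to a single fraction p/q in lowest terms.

Using pₖ = aₖpₖ₋₁ + pₖ₋₂ and qₖ = aₖqₖ₋₁ + qₖ₋₂:
  k=0: a=2, p=2, q=1
  k=1: a=2, p=5, q=2
  k=2: a=3, p=17, q=7
  k=3: a=3, p=56, q=23
  k=4: a=3, p=185, q=76

185/76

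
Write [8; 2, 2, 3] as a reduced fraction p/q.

Using pₖ = aₖpₖ₋₁ + pₖ₋₂ and qₖ = aₖqₖ₋₁ + qₖ₋₂:
  k=0: a=8, p=8, q=1
  k=1: a=2, p=17, q=2
  k=2: a=2, p=42, q=5
  k=3: a=3, p=143, q=17

143/17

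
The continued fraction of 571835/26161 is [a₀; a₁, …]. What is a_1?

1

571835 = 21·26161 + 22454   →  a_0 = 21
26161 = 1·22454 + 3707   →  a_1 = 1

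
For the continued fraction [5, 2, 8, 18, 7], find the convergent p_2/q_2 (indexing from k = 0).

93/17

Using pₖ = aₖpₖ₋₁ + pₖ₋₂, qₖ = aₖqₖ₋₁ + qₖ₋₂ (with p₋₁=1, p₋₂=0, q₋₁=0, q₋₂=1):
  k=0: a=5, p=5, q=1
  k=1: a=2, p=11, q=2
  k=2: a=8, p=93, q=17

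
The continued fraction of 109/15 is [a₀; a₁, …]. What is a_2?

1

109 = 7·15 + 4   →  a_0 = 7
15 = 3·4 + 3   →  a_1 = 3
4 = 1·3 + 1   →  a_2 = 1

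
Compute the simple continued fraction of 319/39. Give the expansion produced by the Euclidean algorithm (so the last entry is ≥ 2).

319 = 8·39 + 7
39 = 5·7 + 4
7 = 1·4 + 3
4 = 1·3 + 1
3 = 3·1 + 0  (stop)
So 319/39 = [8; 5, 1, 1, 3].

[8; 5, 1, 1, 3]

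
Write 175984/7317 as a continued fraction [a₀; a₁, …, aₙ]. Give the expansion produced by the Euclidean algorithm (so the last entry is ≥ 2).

175984 = 24·7317 + 376
7317 = 19·376 + 173
376 = 2·173 + 30
173 = 5·30 + 23
30 = 1·23 + 7
23 = 3·7 + 2
7 = 3·2 + 1
2 = 2·1 + 0  (stop)
So 175984/7317 = [24; 19, 2, 5, 1, 3, 3, 2].

[24; 19, 2, 5, 1, 3, 3, 2]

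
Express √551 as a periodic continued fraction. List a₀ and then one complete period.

[23; 2, 8, 1, 8, 2, 46]

a₀ = ⌊√551⌋ = 23.
With m₀=0, d₀=1 and mₖ₊₁ = dₖaₖ − mₖ, dₖ₊₁ = (n − mₖ₊₁²)/dₖ, aₖ₊₁ = ⌊(a₀+mₖ₊₁)/dₖ₊₁⌋:
  k=1: m=23, d=22, a=2
  k=2: m=21, d=5, a=8
  k=3: m=19, d=38, a=1
  k=4: m=19, d=5, a=8
  k=5: m=21, d=22, a=2
  k=6: m=23, d=1, a=46
d=1 and a=2a₀=46 at k=6, so the next step gives (m, d) = (23, 22) again — its k=1 value — and the period has length 6.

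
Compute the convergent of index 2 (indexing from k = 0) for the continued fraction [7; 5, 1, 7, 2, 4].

Using pₖ = aₖpₖ₋₁ + pₖ₋₂, qₖ = aₖqₖ₋₁ + qₖ₋₂ (with p₋₁=1, p₋₂=0, q₋₁=0, q₋₂=1):
  k=0: a=7, p=7, q=1
  k=1: a=5, p=36, q=5
  k=2: a=1, p=43, q=6

43/6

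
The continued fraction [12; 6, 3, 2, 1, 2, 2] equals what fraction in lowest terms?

4900/403

Fold from the inside: start with 2/1.
  2 + 1/2 = 5/2
  1 + 2/5 = 7/5
  2 + 5/7 = 19/7
  3 + 7/19 = 64/19
  6 + 19/64 = 403/64
  12 + 64/403 = 4900/403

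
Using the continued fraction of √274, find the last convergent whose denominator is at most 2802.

√274 = [16; 1, 1, 4, 4, 1, 1, 32, …] (period length 7).
Convergents:
  p_0/q_0 = 16/1
  p_1/q_1 = 17/1
  p_2/q_2 = 33/2
  p_3/q_3 = 149/9
  p_4/q_4 = 629/38
  p_5/q_5 = 778/47
  p_6/q_6 = 1407/85
  p_7/q_7 = 45802/2767
  p_8/q_8 = 47209/2852
q_7 = 2767 ≤ 2802 < 2852 = q_8, so the answer is 45802/2767.

45802/2767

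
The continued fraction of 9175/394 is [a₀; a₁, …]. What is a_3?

9175 = 23·394 + 113   →  a_0 = 23
394 = 3·113 + 55   →  a_1 = 3
113 = 2·55 + 3   →  a_2 = 2
55 = 18·3 + 1   →  a_3 = 18

18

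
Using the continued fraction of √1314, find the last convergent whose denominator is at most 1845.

√1314 = [36; 4, 72, …] (period length 2).
Convergents:
  p_0/q_0 = 36/1
  p_1/q_1 = 145/4
  p_2/q_2 = 10476/289
  p_3/q_3 = 42049/1160
  p_4/q_4 = 3038004/83809
q_3 = 1160 ≤ 1845 < 83809 = q_4, so the answer is 42049/1160.

42049/1160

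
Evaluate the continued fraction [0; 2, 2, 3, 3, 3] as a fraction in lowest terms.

Using pₖ = aₖpₖ₋₁ + pₖ₋₂ and qₖ = aₖqₖ₋₁ + qₖ₋₂:
  k=0: a=0, p=0, q=1
  k=1: a=2, p=1, q=2
  k=2: a=2, p=2, q=5
  k=3: a=3, p=7, q=17
  k=4: a=3, p=23, q=56
  k=5: a=3, p=76, q=185

76/185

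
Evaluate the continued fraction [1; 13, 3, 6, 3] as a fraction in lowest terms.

859/799

Fold from the inside: start with 3/1.
  6 + 1/3 = 19/3
  3 + 3/19 = 60/19
  13 + 19/60 = 799/60
  1 + 60/799 = 859/799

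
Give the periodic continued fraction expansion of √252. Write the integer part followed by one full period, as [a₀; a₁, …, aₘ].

a₀ = ⌊√252⌋ = 15.
With m₀=0, d₀=1 and mₖ₊₁ = dₖaₖ − mₖ, dₖ₊₁ = (n − mₖ₊₁²)/dₖ, aₖ₊₁ = ⌊(a₀+mₖ₊₁)/dₖ₊₁⌋:
  k=1: m=15, d=27, a=1
  k=2: m=12, d=4, a=6
  k=3: m=12, d=27, a=1
  k=4: m=15, d=1, a=30
d=1 and a=2a₀=30 at k=4, so the next step gives (m, d) = (15, 27) again — its k=1 value — and the period has length 4.

[15; 1, 6, 1, 30]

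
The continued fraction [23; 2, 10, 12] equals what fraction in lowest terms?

Using pₖ = aₖpₖ₋₁ + pₖ₋₂ and qₖ = aₖqₖ₋₁ + qₖ₋₂:
  k=0: a=23, p=23, q=1
  k=1: a=2, p=47, q=2
  k=2: a=10, p=493, q=21
  k=3: a=12, p=5963, q=254

5963/254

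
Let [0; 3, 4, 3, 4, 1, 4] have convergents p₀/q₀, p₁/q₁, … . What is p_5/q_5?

Using pₖ = aₖpₖ₋₁ + pₖ₋₂, qₖ = aₖqₖ₋₁ + qₖ₋₂ (with p₋₁=1, p₋₂=0, q₋₁=0, q₋₂=1):
  k=0: a=0, p=0, q=1
  k=1: a=3, p=1, q=3
  k=2: a=4, p=4, q=13
  k=3: a=3, p=13, q=42
  k=4: a=4, p=56, q=181
  k=5: a=1, p=69, q=223

69/223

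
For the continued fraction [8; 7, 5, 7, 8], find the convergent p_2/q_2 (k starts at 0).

293/36

Using pₖ = aₖpₖ₋₁ + pₖ₋₂, qₖ = aₖqₖ₋₁ + qₖ₋₂ (with p₋₁=1, p₋₂=0, q₋₁=0, q₋₂=1):
  k=0: a=8, p=8, q=1
  k=1: a=7, p=57, q=7
  k=2: a=5, p=293, q=36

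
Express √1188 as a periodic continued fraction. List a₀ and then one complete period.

a₀ = ⌊√1188⌋ = 34.

[34; 2, 7, 6, 7, 2, 68]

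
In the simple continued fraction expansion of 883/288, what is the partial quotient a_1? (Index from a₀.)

15

883 = 3·288 + 19   →  a_0 = 3
288 = 15·19 + 3   →  a_1 = 15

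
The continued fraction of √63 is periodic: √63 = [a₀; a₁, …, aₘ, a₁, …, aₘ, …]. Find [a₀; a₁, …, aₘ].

[7; 1, 14]

a₀ = ⌊√63⌋ = 7.
With m₀=0, d₀=1 and mₖ₊₁ = dₖaₖ − mₖ, dₖ₊₁ = (n − mₖ₊₁²)/dₖ, aₖ₊₁ = ⌊(a₀+mₖ₊₁)/dₖ₊₁⌋:
  k=1: m=7, d=14, a=1
  k=2: m=7, d=1, a=14
d=1 and a=2a₀=14 at k=2, so the next step gives (m, d) = (7, 14) again — its k=1 value — and the period has length 2.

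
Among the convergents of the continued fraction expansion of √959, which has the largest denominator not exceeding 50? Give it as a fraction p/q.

960/31

√959 = [30; 1, 29, 1, 60, …] (period length 4).
Convergents:
  p_0/q_0 = 30/1
  p_1/q_1 = 31/1
  p_2/q_2 = 929/30
  p_3/q_3 = 960/31
  p_4/q_4 = 58529/1890
q_3 = 31 ≤ 50 < 1890 = q_4, so the answer is 960/31.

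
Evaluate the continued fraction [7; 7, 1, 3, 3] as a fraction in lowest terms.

Using pₖ = aₖpₖ₋₁ + pₖ₋₂ and qₖ = aₖqₖ₋₁ + qₖ₋₂:
  k=0: a=7, p=7, q=1
  k=1: a=7, p=50, q=7
  k=2: a=1, p=57, q=8
  k=3: a=3, p=221, q=31
  k=4: a=3, p=720, q=101

720/101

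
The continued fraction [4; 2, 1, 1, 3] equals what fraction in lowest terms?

79/18

Fold from the inside: start with 3/1.
  1 + 1/3 = 4/3
  1 + 3/4 = 7/4
  2 + 4/7 = 18/7
  4 + 7/18 = 79/18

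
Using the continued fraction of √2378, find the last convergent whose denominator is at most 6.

√2378 = [48; 1, 3, 3, 1, 96, …] (period length 5).
Convergents:
  p_0/q_0 = 48/1
  p_1/q_1 = 49/1
  p_2/q_2 = 195/4
  p_3/q_3 = 634/13
q_2 = 4 ≤ 6 < 13 = q_3, so the answer is 195/4.

195/4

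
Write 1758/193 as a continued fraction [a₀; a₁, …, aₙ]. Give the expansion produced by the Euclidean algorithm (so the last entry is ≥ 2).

1758 = 9×193 + 21
193 = 9×21 + 4
21 = 5×4 + 1
4 = 4×1 + 0  (stop)
So 1758/193 = [9; 9, 5, 4].

[9; 9, 5, 4]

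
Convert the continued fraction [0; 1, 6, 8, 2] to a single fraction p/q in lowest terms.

104/121

Using pₖ = aₖpₖ₋₁ + pₖ₋₂ and qₖ = aₖqₖ₋₁ + qₖ₋₂:
  k=0: a=0, p=0, q=1
  k=1: a=1, p=1, q=1
  k=2: a=6, p=6, q=7
  k=3: a=8, p=49, q=57
  k=4: a=2, p=104, q=121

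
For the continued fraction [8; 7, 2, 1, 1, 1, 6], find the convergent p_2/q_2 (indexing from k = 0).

122/15

Using pₖ = aₖpₖ₋₁ + pₖ₋₂, qₖ = aₖqₖ₋₁ + qₖ₋₂ (with p₋₁=1, p₋₂=0, q₋₁=0, q₋₂=1):
  k=0: a=8, p=8, q=1
  k=1: a=7, p=57, q=7
  k=2: a=2, p=122, q=15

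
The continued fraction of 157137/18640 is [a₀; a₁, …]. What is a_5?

2

157137 = 8·18640 + 8017   →  a_0 = 8
18640 = 2·8017 + 2606   →  a_1 = 2
8017 = 3·2606 + 199   →  a_2 = 3
2606 = 13·199 + 19   →  a_3 = 13
199 = 10·19 + 9   →  a_4 = 10
19 = 2·9 + 1   →  a_5 = 2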